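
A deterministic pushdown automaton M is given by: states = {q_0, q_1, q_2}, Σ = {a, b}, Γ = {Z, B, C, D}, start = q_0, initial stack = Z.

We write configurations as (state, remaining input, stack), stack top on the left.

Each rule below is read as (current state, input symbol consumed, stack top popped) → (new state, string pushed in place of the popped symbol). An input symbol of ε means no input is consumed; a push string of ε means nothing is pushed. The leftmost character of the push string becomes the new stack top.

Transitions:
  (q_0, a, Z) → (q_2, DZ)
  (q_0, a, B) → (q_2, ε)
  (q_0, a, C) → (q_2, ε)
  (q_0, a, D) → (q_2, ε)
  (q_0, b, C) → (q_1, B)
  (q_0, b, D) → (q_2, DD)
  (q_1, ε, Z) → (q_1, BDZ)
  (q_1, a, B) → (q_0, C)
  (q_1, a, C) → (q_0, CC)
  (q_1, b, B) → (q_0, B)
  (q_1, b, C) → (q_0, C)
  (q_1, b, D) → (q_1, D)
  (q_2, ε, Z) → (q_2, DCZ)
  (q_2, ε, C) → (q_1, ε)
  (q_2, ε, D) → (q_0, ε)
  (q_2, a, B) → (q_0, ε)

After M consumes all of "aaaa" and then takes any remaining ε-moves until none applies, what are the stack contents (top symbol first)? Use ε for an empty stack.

(q_0, aaaa, Z) ⊢ (q_2, aaa, DZ) ⊢ (q_0, aaa, Z) ⊢ (q_2, aa, DZ) ⊢ (q_0, aa, Z) ⊢ (q_2, a, DZ) ⊢ (q_0, a, Z) ⊢ (q_2, ε, DZ) ⊢ (q_0, ε, Z)
All input consumed in state q_0 with stack Z.

Z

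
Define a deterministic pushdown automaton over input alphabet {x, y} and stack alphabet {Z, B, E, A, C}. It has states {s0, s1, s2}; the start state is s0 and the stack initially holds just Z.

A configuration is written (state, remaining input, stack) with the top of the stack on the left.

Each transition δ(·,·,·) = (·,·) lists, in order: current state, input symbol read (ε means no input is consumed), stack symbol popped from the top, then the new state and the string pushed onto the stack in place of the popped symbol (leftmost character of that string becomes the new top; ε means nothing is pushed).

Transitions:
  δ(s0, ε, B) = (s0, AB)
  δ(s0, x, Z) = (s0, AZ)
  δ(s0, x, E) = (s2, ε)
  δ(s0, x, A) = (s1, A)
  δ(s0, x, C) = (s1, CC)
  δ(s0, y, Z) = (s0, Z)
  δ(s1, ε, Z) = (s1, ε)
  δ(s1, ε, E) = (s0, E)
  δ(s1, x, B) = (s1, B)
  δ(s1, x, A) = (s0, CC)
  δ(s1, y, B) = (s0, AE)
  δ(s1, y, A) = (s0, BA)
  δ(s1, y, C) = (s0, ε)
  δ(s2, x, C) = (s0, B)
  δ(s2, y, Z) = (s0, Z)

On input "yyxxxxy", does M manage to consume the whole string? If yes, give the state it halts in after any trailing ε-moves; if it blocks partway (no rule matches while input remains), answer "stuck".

(s0, yyxxxxy, Z)
  read y, top Z: go to s0, push Z → (s0, yxxxxy, Z)
  read y, top Z: go to s0, push Z → (s0, xxxxy, Z)
  read x, top Z: go to s0, push AZ → (s0, xxxy, AZ)
  read x, top A: go to s1, push A → (s1, xxy, AZ)
  read x, top A: go to s0, push CC → (s0, xy, CCZ)
  read x, top C: go to s1, push CC → (s1, y, CCCZ)
  read y, top C: go to s0, push ε → (s0, ε, CCZ)
All input consumed; M is in state s0.

s0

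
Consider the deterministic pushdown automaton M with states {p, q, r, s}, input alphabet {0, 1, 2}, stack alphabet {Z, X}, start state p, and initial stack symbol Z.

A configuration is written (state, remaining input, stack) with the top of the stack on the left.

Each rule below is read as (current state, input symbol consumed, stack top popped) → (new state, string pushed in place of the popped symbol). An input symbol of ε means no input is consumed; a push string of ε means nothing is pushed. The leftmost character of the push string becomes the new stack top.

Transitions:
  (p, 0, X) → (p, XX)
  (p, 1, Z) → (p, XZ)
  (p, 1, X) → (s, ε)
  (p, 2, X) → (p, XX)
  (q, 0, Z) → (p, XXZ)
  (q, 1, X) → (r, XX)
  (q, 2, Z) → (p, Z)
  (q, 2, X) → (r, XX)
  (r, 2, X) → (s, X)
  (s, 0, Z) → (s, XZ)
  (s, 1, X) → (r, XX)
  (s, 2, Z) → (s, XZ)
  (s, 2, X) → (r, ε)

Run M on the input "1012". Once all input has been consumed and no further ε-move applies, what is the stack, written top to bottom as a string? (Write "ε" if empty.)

(p, 1012, Z) ⊢ (p, 012, XZ) ⊢ (p, 12, XXZ) ⊢ (s, 2, XZ) ⊢ (r, ε, Z)
All input consumed in state r with stack Z.

Z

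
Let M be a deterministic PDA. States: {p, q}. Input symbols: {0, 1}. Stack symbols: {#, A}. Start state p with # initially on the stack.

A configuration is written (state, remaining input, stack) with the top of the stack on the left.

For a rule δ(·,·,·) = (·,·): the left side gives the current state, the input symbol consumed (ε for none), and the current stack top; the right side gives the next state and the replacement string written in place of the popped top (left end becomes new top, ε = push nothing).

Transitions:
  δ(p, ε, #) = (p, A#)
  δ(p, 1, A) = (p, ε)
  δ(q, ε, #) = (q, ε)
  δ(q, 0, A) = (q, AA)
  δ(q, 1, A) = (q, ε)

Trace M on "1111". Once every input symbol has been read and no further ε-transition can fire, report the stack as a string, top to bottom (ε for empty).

(p, 1111, #)
  ε-move, top #: go to p, push A# → (p, 1111, A#)
  read 1, top A: go to p, push ε → (p, 111, #)
  ε-move, top #: go to p, push A# → (p, 111, A#)
  read 1, top A: go to p, push ε → (p, 11, #)
  ε-move, top #: go to p, push A# → (p, 11, A#)
  read 1, top A: go to p, push ε → (p, 1, #)
  ε-move, top #: go to p, push A# → (p, 1, A#)
  read 1, top A: go to p, push ε → (p, ε, #)
  ε-move, top #: go to p, push A# → (p, ε, A#)
All input consumed in state p with stack A#.

A#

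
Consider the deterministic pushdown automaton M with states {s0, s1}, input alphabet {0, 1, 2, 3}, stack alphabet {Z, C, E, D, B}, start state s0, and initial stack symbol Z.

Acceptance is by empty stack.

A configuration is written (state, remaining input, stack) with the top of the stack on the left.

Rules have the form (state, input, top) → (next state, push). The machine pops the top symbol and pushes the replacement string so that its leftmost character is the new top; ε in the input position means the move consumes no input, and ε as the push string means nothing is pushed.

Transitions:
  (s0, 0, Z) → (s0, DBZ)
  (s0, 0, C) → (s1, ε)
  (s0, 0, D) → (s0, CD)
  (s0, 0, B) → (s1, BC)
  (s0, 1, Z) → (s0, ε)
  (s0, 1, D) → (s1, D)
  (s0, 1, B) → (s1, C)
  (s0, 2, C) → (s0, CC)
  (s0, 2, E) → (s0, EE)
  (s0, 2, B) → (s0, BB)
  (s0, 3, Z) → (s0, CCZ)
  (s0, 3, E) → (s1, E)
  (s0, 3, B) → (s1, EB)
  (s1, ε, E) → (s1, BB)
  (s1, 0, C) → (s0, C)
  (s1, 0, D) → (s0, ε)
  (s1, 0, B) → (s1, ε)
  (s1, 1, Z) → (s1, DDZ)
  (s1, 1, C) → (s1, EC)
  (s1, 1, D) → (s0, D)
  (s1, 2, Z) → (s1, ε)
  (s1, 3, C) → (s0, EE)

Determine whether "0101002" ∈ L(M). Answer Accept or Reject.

Accept

(s0, 0101002, Z) ⊢ (s0, 101002, DBZ) ⊢ (s1, 01002, DBZ) ⊢ (s0, 1002, BZ) ⊢ (s1, 002, CZ) ⊢ (s0, 02, CZ) ⊢ (s1, 2, Z) ⊢ (s1, ε, ε)
All input consumed and the stack is empty.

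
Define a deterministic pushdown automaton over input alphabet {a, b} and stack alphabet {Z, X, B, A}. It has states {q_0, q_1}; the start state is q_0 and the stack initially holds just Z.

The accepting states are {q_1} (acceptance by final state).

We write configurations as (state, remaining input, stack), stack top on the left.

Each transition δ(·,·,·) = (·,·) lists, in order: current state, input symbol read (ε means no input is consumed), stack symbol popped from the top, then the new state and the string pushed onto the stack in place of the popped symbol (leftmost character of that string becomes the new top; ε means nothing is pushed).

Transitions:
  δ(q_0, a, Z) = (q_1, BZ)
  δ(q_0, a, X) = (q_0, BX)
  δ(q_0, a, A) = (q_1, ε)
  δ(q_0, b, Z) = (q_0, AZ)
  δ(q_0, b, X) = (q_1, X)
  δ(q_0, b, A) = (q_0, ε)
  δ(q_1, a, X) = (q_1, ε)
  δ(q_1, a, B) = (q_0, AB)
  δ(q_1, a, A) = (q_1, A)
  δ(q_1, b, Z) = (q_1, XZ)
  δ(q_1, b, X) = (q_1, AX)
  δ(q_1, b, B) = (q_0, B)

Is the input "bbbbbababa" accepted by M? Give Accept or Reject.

Accept

(q_0, bbbbbababa, Z)
  read b, top Z: go to q_0, push AZ → (q_0, bbbbababa, AZ)
  read b, top A: go to q_0, push ε → (q_0, bbbababa, Z)
  read b, top Z: go to q_0, push AZ → (q_0, bbababa, AZ)
  read b, top A: go to q_0, push ε → (q_0, bababa, Z)
  read b, top Z: go to q_0, push AZ → (q_0, ababa, AZ)
  read a, top A: go to q_1, push ε → (q_1, baba, Z)
  read b, top Z: go to q_1, push XZ → (q_1, aba, XZ)
  read a, top X: go to q_1, push ε → (q_1, ba, Z)
  read b, top Z: go to q_1, push XZ → (q_1, a, XZ)
  read a, top X: go to q_1, push ε → (q_1, ε, Z)
All input consumed; state q_1 ∈ F.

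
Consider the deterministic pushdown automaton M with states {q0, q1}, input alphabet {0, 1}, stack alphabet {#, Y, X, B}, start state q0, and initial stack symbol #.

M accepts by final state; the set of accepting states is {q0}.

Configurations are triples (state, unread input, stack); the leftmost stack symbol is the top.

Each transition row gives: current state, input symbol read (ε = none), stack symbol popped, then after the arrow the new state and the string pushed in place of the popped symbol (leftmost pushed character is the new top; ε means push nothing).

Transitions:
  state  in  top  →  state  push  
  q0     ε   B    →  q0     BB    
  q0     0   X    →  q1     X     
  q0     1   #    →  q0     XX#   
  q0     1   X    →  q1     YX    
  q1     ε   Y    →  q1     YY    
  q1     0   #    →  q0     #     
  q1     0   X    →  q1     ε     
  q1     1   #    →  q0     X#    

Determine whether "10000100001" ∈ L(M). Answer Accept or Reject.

Accept

(q0, 10000100001, #)
  read 1, top #: go to q0, push XX# → (q0, 0000100001, XX#)
  read 0, top X: go to q1, push X → (q1, 000100001, XX#)
  read 0, top X: go to q1, push ε → (q1, 00100001, X#)
  read 0, top X: go to q1, push ε → (q1, 0100001, #)
  read 0, top #: go to q0, push # → (q0, 100001, #)
  read 1, top #: go to q0, push XX# → (q0, 00001, XX#)
  read 0, top X: go to q1, push X → (q1, 0001, XX#)
  read 0, top X: go to q1, push ε → (q1, 001, X#)
  read 0, top X: go to q1, push ε → (q1, 01, #)
  read 0, top #: go to q0, push # → (q0, 1, #)
  read 1, top #: go to q0, push XX# → (q0, ε, XX#)
All input consumed; state q0 ∈ F.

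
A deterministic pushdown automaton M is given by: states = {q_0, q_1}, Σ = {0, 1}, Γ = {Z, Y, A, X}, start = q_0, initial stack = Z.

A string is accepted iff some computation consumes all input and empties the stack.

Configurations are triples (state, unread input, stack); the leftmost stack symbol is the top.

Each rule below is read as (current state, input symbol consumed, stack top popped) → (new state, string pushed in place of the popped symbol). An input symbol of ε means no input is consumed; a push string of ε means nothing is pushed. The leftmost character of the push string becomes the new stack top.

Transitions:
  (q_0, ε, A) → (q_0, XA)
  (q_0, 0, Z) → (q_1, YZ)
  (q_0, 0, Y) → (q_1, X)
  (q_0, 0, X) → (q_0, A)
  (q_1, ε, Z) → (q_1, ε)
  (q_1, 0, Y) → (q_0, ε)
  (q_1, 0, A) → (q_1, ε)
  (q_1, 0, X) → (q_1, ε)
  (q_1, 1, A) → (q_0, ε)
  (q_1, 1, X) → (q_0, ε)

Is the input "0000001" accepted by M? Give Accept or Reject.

Reject

(q_0, 0000001, Z)
  read 0, top Z: go to q_1, push YZ → (q_1, 000001, YZ)
  read 0, top Y: go to q_0, push ε → (q_0, 00001, Z)
  read 0, top Z: go to q_1, push YZ → (q_1, 0001, YZ)
  read 0, top Y: go to q_0, push ε → (q_0, 001, Z)
  read 0, top Z: go to q_1, push YZ → (q_1, 01, YZ)
  read 0, top Y: go to q_0, push ε → (q_0, 1, Z)
No transition applies at (q_0, 1, Z); input not fully consumed.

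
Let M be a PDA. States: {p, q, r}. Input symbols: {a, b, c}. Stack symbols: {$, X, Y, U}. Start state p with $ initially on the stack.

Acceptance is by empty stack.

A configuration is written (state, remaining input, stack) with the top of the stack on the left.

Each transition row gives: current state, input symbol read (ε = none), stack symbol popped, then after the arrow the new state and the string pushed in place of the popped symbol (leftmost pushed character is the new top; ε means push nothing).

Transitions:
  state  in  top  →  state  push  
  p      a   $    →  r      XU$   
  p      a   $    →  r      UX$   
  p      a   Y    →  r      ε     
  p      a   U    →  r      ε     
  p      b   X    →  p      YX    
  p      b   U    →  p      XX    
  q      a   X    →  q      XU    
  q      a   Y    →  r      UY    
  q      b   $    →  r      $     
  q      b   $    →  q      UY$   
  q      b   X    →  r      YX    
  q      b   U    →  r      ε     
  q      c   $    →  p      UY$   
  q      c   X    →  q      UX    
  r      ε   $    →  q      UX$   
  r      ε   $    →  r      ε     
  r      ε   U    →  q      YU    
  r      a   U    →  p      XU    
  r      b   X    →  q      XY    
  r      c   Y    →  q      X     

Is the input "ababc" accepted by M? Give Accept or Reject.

No computation consumes all input and empties the stack.

Reject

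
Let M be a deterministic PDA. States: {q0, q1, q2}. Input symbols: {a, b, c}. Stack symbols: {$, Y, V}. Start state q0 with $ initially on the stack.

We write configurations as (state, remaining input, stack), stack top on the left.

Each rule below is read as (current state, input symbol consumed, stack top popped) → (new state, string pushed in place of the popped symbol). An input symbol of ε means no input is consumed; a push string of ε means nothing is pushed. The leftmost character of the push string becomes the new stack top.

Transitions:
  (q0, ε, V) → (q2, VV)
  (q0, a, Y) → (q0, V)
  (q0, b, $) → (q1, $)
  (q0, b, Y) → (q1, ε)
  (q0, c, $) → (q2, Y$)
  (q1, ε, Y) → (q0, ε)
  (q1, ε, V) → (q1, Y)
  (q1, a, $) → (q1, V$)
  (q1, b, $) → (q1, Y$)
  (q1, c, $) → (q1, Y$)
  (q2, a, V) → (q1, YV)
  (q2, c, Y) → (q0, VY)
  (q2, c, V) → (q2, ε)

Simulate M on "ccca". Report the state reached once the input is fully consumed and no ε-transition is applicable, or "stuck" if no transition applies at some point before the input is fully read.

q2

(q0, ccca, $)
  read c, top $: go to q2, push Y$ → (q2, cca, Y$)
  read c, top Y: go to q0, push VY → (q0, ca, VY$)
  ε-move, top V: go to q2, push VV → (q2, ca, VVY$)
  read c, top V: go to q2, push ε → (q2, a, VY$)
  read a, top V: go to q1, push YV → (q1, ε, YVY$)
  ε-move, top Y: go to q0, push ε → (q0, ε, VY$)
  ε-move, top V: go to q2, push VV → (q2, ε, VVY$)
All input consumed; M is in state q2.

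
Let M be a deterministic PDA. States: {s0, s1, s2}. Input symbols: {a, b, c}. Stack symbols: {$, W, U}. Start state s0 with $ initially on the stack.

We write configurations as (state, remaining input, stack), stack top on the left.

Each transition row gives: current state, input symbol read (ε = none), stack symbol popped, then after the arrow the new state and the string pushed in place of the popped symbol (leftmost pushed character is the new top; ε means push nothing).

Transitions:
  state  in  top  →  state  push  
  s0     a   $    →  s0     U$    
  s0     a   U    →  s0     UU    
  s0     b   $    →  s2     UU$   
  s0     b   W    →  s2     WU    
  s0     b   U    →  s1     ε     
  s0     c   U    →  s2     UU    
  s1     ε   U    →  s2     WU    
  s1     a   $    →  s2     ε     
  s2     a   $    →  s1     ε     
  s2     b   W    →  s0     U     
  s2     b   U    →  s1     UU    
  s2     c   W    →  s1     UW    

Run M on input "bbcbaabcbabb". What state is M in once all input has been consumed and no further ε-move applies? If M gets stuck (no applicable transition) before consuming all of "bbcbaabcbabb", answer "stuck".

(s0, bbcbaabcbabb, $)
  read b, top $: go to s2, push UU$ → (s2, bcbaabcbabb, UU$)
  read b, top U: go to s1, push UU → (s1, cbaabcbabb, UUU$)
  ε-move, top U: go to s2, push WU → (s2, cbaabcbabb, WUUU$)
  read c, top W: go to s1, push UW → (s1, baabcbabb, UWUUU$)
  ε-move, top U: go to s2, push WU → (s2, baabcbabb, WUWUUU$)
  read b, top W: go to s0, push U → (s0, aabcbabb, UUWUUU$)
  read a, top U: go to s0, push UU → (s0, abcbabb, UUUWUUU$)
  read a, top U: go to s0, push UU → (s0, bcbabb, UUUUWUUU$)
  read b, top U: go to s1, push ε → (s1, cbabb, UUUWUUU$)
  ε-move, top U: go to s2, push WU → (s2, cbabb, WUUUWUUU$)
  read c, top W: go to s1, push UW → (s1, babb, UWUUUWUUU$)
  ε-move, top U: go to s2, push WU → (s2, babb, WUWUUUWUUU$)
  read b, top W: go to s0, push U → (s0, abb, UUWUUUWUUU$)
  read a, top U: go to s0, push UU → (s0, bb, UUUWUUUWUUU$)
  read b, top U: go to s1, push ε → (s1, b, UUWUUUWUUU$)
  ε-move, top U: go to s2, push WU → (s2, b, WUUWUUUWUUU$)
  read b, top W: go to s0, push U → (s0, ε, UUUWUUUWUUU$)
All input consumed; M is in state s0.

s0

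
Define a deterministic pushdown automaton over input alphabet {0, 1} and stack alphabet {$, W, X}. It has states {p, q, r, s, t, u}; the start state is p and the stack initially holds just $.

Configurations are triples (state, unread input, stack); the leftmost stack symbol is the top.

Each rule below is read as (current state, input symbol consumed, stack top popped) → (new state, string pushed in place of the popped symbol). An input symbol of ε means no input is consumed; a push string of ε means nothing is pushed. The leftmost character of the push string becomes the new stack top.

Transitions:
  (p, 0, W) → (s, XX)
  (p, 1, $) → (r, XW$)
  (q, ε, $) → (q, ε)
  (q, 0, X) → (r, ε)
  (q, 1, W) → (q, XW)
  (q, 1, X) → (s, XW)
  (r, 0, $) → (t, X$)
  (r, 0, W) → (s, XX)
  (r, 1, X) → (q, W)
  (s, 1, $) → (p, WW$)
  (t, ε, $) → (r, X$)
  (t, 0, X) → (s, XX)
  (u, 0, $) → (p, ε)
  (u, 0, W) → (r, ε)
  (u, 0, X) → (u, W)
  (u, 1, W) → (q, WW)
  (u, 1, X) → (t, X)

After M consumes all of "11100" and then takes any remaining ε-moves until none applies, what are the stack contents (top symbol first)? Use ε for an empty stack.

(p, 11100, $)
  read 1, top $: go to r, push XW$ → (r, 1100, XW$)
  read 1, top X: go to q, push W → (q, 100, WW$)
  read 1, top W: go to q, push XW → (q, 00, XWW$)
  read 0, top X: go to r, push ε → (r, 0, WW$)
  read 0, top W: go to s, push XX → (s, ε, XXW$)
All input consumed in state s with stack XXW$.

XXW$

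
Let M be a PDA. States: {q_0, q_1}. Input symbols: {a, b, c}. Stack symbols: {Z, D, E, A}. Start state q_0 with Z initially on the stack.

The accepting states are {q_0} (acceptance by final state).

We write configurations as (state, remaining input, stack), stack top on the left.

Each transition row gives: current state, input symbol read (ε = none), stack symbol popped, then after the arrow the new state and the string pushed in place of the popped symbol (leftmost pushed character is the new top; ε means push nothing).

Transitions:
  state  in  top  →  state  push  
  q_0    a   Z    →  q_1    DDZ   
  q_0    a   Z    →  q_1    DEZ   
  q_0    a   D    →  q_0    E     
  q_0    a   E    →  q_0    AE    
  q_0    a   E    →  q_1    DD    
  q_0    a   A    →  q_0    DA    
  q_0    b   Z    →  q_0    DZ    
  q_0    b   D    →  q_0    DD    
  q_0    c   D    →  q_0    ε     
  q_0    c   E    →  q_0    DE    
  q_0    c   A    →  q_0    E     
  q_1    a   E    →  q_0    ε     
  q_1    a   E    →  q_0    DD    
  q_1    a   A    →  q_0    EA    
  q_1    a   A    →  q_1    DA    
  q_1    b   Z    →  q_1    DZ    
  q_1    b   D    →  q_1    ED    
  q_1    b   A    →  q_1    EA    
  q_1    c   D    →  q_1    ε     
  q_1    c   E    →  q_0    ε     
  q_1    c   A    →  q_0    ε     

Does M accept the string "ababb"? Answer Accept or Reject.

Accept

One accepting computation: (q_0, ababb, Z) ⊢ (q_1, babb, DDZ) ⊢ (q_1, abb, EDDZ) ⊢ (q_0, bb, DDZ) ⊢ (q_0, b, DDDZ) ⊢ (q_0, ε, DDDDZ)
All input consumed and state q_0 ∈ F.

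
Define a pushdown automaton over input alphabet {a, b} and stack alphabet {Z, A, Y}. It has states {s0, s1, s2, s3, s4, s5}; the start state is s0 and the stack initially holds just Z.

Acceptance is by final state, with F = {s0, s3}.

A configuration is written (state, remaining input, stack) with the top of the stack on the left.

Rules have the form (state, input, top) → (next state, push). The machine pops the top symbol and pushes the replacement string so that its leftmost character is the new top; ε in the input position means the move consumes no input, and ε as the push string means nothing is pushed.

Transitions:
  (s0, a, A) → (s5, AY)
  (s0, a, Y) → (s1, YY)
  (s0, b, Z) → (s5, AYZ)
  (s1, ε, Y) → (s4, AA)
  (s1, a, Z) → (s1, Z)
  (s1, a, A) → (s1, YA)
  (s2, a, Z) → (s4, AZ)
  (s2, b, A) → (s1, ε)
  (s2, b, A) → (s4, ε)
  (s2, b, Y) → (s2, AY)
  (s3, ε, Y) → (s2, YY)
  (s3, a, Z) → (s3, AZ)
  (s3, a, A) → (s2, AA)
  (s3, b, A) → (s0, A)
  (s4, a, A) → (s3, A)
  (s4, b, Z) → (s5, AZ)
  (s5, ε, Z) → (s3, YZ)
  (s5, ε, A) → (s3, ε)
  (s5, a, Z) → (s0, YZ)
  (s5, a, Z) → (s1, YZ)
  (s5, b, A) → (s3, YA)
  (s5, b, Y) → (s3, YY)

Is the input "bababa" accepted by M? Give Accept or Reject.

No computation consumes all input and reaches a final state.

Reject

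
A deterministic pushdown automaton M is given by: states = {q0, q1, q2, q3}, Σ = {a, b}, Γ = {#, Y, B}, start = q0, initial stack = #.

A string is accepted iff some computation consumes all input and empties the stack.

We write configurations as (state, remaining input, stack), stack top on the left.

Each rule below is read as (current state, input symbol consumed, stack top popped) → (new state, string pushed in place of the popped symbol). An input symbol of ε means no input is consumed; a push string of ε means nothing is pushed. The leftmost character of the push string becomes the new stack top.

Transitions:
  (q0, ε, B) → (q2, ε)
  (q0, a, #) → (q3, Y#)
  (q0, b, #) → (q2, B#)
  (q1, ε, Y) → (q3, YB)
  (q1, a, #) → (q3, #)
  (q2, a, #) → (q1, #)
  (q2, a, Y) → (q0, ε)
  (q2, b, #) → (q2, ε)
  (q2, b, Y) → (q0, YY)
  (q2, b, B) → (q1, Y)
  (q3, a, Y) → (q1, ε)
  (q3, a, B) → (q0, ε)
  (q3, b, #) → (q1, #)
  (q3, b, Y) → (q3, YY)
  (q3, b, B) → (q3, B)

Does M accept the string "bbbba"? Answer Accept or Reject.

(q0, bbbba, #)
  read b, top #: go to q2, push B# → (q2, bbba, B#)
  read b, top B: go to q1, push Y → (q1, bba, Y#)
  ε-move, top Y: go to q3, push YB → (q3, bba, YB#)
  read b, top Y: go to q3, push YY → (q3, ba, YYB#)
  read b, top Y: go to q3, push YY → (q3, a, YYYB#)
  read a, top Y: go to q1, push ε → (q1, ε, YYB#)
  ε-move, top Y: go to q3, push YB → (q3, ε, YBYB#)
All input consumed; stack is YBYB#, not empty, and no further ε-move applies.

Reject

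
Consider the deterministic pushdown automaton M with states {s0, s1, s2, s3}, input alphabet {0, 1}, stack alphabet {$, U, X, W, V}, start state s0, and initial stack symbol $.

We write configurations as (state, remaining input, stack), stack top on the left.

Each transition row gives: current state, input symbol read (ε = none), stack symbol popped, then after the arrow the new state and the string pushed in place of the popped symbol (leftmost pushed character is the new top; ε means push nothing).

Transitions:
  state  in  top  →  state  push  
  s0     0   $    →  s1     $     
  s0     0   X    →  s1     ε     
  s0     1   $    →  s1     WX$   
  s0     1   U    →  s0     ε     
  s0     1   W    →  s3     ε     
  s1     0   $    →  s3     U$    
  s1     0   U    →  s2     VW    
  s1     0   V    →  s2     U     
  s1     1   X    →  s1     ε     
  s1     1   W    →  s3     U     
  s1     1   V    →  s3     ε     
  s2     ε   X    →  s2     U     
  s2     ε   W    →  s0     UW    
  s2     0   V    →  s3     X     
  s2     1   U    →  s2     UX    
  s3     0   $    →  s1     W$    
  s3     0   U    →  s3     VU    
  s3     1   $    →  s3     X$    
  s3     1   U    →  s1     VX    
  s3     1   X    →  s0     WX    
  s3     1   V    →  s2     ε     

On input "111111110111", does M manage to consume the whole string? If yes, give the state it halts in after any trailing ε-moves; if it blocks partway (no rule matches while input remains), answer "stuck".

(s0, 111111110111, $)
  read 1, top $: go to s1, push WX$ → (s1, 11111110111, WX$)
  read 1, top W: go to s3, push U → (s3, 1111110111, UX$)
  read 1, top U: go to s1, push VX → (s1, 111110111, VXX$)
  read 1, top V: go to s3, push ε → (s3, 11110111, XX$)
  read 1, top X: go to s0, push WX → (s0, 1110111, WXX$)
  read 1, top W: go to s3, push ε → (s3, 110111, XX$)
  read 1, top X: go to s0, push WX → (s0, 10111, WXX$)
  read 1, top W: go to s3, push ε → (s3, 0111, XX$)
No transition for (s3, 0, top X); M blocks with input 0111 remaining.

stuck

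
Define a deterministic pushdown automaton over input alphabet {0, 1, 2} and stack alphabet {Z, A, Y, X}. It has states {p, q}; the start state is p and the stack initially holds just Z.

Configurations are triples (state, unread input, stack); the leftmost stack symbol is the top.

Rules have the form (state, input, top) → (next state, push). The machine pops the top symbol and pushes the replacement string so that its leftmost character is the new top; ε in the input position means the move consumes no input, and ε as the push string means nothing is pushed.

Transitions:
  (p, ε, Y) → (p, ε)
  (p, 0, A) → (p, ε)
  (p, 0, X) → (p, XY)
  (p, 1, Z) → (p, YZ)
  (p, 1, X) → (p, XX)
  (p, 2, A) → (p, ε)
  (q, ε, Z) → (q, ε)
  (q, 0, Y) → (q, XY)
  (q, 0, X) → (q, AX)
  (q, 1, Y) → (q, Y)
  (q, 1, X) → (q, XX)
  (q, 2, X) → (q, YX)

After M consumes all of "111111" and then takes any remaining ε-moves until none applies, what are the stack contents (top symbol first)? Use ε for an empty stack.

(p, 111111, Z) ⊢ (p, 11111, YZ) ⊢ (p, 11111, Z) ⊢ (p, 1111, YZ) ⊢ (p, 1111, Z) ⊢ (p, 111, YZ) ⊢ (p, 111, Z) ⊢ (p, 11, YZ) ⊢ (p, 11, Z) ⊢ (p, 1, YZ) ⊢ (p, 1, Z) ⊢ (p, ε, YZ) ⊢ (p, ε, Z)
All input consumed in state p with stack Z.

Z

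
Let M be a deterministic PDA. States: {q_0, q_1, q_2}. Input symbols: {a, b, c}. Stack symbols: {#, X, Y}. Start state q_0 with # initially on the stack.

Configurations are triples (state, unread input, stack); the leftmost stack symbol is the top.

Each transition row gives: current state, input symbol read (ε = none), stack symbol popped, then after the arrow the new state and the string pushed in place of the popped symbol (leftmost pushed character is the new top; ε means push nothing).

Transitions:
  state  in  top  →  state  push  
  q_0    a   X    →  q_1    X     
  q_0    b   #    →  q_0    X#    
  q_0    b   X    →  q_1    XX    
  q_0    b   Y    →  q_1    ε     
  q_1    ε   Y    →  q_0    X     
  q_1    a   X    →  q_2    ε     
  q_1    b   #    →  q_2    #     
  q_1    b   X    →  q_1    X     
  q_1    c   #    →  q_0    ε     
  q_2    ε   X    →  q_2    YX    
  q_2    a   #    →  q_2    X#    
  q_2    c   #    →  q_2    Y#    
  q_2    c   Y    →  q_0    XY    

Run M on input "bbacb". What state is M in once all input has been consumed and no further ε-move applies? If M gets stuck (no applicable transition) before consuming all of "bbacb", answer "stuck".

q_1

(q_0, bbacb, #)
  read b, top #: go to q_0, push X# → (q_0, bacb, X#)
  read b, top X: go to q_1, push XX → (q_1, acb, XX#)
  read a, top X: go to q_2, push ε → (q_2, cb, X#)
  ε-move, top X: go to q_2, push YX → (q_2, cb, YX#)
  read c, top Y: go to q_0, push XY → (q_0, b, XYX#)
  read b, top X: go to q_1, push XX → (q_1, ε, XXYX#)
All input consumed; M is in state q_1.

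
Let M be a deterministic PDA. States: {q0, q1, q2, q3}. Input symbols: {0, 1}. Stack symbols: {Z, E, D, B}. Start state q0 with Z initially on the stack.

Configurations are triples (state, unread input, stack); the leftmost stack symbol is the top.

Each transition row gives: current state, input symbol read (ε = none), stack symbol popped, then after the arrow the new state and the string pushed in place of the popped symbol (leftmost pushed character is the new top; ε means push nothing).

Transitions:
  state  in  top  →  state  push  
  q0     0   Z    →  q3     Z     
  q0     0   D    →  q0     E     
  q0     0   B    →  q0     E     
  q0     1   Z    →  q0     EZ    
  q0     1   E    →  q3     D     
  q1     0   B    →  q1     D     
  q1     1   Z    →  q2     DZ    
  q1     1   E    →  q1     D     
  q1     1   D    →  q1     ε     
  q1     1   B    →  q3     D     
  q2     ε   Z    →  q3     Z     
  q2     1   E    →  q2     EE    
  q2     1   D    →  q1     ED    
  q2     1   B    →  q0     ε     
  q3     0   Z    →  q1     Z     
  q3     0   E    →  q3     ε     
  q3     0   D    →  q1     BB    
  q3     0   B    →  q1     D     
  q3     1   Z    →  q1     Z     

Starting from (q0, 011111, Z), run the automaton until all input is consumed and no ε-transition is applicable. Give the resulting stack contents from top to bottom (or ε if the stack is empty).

DZ

(q0, 011111, Z)
  read 0, top Z: go to q3, push Z → (q3, 11111, Z)
  read 1, top Z: go to q1, push Z → (q1, 1111, Z)
  read 1, top Z: go to q2, push DZ → (q2, 111, DZ)
  read 1, top D: go to q1, push ED → (q1, 11, EDZ)
  read 1, top E: go to q1, push D → (q1, 1, DDZ)
  read 1, top D: go to q1, push ε → (q1, ε, DZ)
All input consumed in state q1 with stack DZ.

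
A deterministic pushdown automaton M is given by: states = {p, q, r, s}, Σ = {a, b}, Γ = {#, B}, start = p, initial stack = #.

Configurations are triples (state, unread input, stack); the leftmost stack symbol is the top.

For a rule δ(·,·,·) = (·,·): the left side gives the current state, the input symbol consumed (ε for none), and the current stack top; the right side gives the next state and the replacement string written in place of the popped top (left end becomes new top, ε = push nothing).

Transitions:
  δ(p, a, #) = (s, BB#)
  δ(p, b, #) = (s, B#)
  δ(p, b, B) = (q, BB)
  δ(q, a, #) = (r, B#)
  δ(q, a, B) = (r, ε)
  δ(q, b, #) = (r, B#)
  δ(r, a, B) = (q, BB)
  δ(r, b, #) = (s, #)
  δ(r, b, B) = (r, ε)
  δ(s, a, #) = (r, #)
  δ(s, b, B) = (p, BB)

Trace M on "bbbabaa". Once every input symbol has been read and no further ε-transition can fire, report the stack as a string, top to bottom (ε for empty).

B#

(p, bbbabaa, #)
  read b, top #: go to s, push B# → (s, bbabaa, B#)
  read b, top B: go to p, push BB → (p, babaa, BB#)
  read b, top B: go to q, push BB → (q, abaa, BBB#)
  read a, top B: go to r, push ε → (r, baa, BB#)
  read b, top B: go to r, push ε → (r, aa, B#)
  read a, top B: go to q, push BB → (q, a, BB#)
  read a, top B: go to r, push ε → (r, ε, B#)
All input consumed in state r with stack B#.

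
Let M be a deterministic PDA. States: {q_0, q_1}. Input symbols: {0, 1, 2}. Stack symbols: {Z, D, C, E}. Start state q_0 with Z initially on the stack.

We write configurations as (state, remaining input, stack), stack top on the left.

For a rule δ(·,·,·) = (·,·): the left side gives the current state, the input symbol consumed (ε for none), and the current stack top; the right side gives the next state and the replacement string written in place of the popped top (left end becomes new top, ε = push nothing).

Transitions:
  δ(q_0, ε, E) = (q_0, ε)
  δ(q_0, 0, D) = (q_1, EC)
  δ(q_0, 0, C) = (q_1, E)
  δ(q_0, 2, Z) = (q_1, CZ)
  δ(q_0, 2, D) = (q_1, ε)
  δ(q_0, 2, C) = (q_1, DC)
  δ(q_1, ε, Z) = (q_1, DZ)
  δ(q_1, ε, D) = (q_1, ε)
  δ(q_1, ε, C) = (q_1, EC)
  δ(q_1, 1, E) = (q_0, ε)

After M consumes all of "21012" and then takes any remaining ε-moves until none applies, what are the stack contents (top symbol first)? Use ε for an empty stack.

(q_0, 21012, Z)
  read 2, top Z: go to q_1, push CZ → (q_1, 1012, CZ)
  ε-move, top C: go to q_1, push EC → (q_1, 1012, ECZ)
  read 1, top E: go to q_0, push ε → (q_0, 012, CZ)
  read 0, top C: go to q_1, push E → (q_1, 12, EZ)
  read 1, top E: go to q_0, push ε → (q_0, 2, Z)
  read 2, top Z: go to q_1, push CZ → (q_1, ε, CZ)
  ε-move, top C: go to q_1, push EC → (q_1, ε, ECZ)
All input consumed in state q_1 with stack ECZ.

ECZ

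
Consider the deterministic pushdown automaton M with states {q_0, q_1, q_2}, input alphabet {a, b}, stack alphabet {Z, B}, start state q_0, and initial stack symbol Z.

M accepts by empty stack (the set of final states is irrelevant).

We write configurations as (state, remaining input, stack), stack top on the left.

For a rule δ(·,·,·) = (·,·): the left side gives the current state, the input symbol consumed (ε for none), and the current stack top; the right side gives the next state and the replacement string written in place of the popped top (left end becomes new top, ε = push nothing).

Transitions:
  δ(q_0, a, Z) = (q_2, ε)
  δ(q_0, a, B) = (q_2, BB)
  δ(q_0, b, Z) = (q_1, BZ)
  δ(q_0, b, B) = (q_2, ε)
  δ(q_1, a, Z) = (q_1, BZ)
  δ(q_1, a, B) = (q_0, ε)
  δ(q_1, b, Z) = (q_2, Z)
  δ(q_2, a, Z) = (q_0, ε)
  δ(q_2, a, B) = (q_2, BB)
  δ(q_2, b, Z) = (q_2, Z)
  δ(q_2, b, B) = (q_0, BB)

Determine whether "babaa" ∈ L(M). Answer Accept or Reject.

(q_0, babaa, Z)
  read b, top Z: go to q_1, push BZ → (q_1, abaa, BZ)
  read a, top B: go to q_0, push ε → (q_0, baa, Z)
  read b, top Z: go to q_1, push BZ → (q_1, aa, BZ)
  read a, top B: go to q_0, push ε → (q_0, a, Z)
  read a, top Z: go to q_2, push ε → (q_2, ε, ε)
All input consumed and the stack is empty.

Accept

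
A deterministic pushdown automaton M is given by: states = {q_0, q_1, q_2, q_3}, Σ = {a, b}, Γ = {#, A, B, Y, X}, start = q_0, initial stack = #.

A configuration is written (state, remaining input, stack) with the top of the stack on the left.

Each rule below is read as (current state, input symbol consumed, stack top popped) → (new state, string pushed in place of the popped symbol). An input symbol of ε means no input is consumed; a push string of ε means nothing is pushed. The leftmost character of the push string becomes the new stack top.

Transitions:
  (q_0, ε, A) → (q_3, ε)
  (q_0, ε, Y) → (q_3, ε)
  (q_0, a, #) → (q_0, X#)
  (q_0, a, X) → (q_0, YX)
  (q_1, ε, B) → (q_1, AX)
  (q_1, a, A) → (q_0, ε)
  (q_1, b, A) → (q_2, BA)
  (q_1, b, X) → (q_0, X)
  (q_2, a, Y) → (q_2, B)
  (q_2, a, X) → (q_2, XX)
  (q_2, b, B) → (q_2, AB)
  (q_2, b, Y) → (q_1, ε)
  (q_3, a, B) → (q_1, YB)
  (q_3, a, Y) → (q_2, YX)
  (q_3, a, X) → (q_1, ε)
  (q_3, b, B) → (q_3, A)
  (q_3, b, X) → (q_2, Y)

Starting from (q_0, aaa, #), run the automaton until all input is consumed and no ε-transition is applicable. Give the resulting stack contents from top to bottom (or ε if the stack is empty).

(q_0, aaa, #)
  read a, top #: go to q_0, push X# → (q_0, aa, X#)
  read a, top X: go to q_0, push YX → (q_0, a, YX#)
  ε-move, top Y: go to q_3, push ε → (q_3, a, X#)
  read a, top X: go to q_1, push ε → (q_1, ε, #)
All input consumed in state q_1 with stack #.

#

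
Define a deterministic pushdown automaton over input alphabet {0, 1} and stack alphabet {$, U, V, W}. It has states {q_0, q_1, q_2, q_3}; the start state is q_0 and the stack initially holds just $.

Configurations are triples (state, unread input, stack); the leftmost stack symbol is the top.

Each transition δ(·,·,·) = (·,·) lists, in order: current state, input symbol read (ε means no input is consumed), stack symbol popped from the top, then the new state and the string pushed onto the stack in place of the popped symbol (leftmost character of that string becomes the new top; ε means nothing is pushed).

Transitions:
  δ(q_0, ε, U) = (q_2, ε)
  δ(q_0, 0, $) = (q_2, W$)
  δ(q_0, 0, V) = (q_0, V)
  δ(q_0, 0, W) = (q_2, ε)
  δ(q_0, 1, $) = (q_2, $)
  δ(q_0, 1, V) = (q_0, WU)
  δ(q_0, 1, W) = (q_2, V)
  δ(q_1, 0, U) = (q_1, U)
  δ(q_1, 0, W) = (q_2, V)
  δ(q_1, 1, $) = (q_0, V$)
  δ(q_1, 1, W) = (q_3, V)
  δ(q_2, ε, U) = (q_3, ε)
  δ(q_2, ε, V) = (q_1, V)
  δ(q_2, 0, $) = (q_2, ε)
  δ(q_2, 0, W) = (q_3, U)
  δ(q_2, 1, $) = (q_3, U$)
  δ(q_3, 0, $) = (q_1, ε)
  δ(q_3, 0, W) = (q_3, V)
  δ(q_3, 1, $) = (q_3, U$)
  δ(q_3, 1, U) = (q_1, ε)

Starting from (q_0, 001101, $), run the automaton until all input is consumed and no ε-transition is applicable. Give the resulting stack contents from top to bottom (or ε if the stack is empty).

WU$

(q_0, 001101, $)
  read 0, top $: go to q_2, push W$ → (q_2, 01101, W$)
  read 0, top W: go to q_3, push U → (q_3, 1101, U$)
  read 1, top U: go to q_1, push ε → (q_1, 101, $)
  read 1, top $: go to q_0, push V$ → (q_0, 01, V$)
  read 0, top V: go to q_0, push V → (q_0, 1, V$)
  read 1, top V: go to q_0, push WU → (q_0, ε, WU$)
All input consumed in state q_0 with stack WU$.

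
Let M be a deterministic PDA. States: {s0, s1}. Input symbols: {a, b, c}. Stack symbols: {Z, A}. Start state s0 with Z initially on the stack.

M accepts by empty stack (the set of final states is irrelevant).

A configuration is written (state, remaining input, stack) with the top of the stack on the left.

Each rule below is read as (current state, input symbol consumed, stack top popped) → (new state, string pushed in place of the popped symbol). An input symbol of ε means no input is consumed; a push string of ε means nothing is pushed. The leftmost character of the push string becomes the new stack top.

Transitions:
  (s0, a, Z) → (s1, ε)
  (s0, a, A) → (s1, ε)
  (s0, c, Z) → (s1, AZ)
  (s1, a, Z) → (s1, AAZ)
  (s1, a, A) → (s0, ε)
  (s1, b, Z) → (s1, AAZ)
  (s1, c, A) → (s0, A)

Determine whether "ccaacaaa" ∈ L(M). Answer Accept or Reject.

Accept

(s0, ccaacaaa, Z)
  read c, top Z: go to s1, push AZ → (s1, caacaaa, AZ)
  read c, top A: go to s0, push A → (s0, aacaaa, AZ)
  read a, top A: go to s1, push ε → (s1, acaaa, Z)
  read a, top Z: go to s1, push AAZ → (s1, caaa, AAZ)
  read c, top A: go to s0, push A → (s0, aaa, AAZ)
  read a, top A: go to s1, push ε → (s1, aa, AZ)
  read a, top A: go to s0, push ε → (s0, a, Z)
  read a, top Z: go to s1, push ε → (s1, ε, ε)
All input consumed and the stack is empty.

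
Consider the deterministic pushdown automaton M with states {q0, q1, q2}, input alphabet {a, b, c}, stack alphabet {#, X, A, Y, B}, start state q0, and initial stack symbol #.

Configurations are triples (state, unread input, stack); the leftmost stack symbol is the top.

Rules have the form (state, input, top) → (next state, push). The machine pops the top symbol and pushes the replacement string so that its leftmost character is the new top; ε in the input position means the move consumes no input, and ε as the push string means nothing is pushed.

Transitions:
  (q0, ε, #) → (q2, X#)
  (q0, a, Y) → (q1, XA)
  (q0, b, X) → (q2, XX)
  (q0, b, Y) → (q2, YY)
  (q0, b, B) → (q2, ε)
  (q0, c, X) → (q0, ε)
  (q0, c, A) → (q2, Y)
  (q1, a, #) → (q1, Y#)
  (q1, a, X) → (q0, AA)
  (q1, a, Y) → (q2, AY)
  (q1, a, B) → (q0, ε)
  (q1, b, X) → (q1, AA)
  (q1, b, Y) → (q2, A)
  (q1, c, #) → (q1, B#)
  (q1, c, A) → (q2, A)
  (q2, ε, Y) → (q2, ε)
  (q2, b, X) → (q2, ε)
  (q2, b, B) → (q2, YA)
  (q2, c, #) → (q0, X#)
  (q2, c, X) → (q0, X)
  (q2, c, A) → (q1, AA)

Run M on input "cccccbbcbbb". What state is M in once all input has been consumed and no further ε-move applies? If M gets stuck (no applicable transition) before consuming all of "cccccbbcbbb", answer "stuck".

(q0, cccccbbcbbb, #)
  ε-move, top #: go to q2, push X# → (q2, cccccbbcbbb, X#)
  read c, top X: go to q0, push X → (q0, ccccbbcbbb, X#)
  read c, top X: go to q0, push ε → (q0, cccbbcbbb, #)
  ε-move, top #: go to q2, push X# → (q2, cccbbcbbb, X#)
  read c, top X: go to q0, push X → (q0, ccbbcbbb, X#)
  read c, top X: go to q0, push ε → (q0, cbbcbbb, #)
  ε-move, top #: go to q2, push X# → (q2, cbbcbbb, X#)
  read c, top X: go to q0, push X → (q0, bbcbbb, X#)
  read b, top X: go to q2, push XX → (q2, bcbbb, XX#)
  read b, top X: go to q2, push ε → (q2, cbbb, X#)
  read c, top X: go to q0, push X → (q0, bbb, X#)
  read b, top X: go to q2, push XX → (q2, bb, XX#)
  read b, top X: go to q2, push ε → (q2, b, X#)
  read b, top X: go to q2, push ε → (q2, ε, #)
All input consumed; M is in state q2.

q2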